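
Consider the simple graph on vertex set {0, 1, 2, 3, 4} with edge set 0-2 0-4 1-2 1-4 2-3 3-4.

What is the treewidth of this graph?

A width-2 tree decomposition is:
Bags: B1 = {1, 2, 4}  B2 = {0, 2, 4}  B3 = {2, 3, 4}
Tree: B1–B2, B2–B3
Each bag holds 3 vertices, so the decomposition has width 2, which upper-bounds the treewidth. For the lower bound, G contains the cycle 1–4–0–2–1, so G is not a forest; only forests have treewidth ≤ 1, hence tw(G) ≥ 2. Therefore the treewidth is 2.

2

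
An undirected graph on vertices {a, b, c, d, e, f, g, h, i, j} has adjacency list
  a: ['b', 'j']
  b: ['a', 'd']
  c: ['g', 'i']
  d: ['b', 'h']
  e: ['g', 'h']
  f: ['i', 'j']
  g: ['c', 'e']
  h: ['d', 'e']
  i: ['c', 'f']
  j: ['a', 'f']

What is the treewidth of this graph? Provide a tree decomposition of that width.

Treewidth 2.
One optimal decomposition is:
Bags: B1 = {d, e, h}  B2 = {d, e, g}  B3 = {c, d, g}  B4 = {c, d, i}  B5 = {d, f, i}  B6 = {d, f, j}  B7 = {a, d, j}  B8 = {a, b, d}
Tree: B1–B2, B2–B3, B3–B4, B4–B5, B5–B6, B6–B7, B7–B8

The largest bag has 3 vertices, giving width 2; this decomposition certifies tw(G) ≤ 2. Since d–h–e–g–c–i–f–j–a–b–d is a cycle in G, G is not acyclic. Forests are exactly the graphs of treewidth ≤ 1, so tw(G) ≥ 2. Hence tw(G) = 2 exactly.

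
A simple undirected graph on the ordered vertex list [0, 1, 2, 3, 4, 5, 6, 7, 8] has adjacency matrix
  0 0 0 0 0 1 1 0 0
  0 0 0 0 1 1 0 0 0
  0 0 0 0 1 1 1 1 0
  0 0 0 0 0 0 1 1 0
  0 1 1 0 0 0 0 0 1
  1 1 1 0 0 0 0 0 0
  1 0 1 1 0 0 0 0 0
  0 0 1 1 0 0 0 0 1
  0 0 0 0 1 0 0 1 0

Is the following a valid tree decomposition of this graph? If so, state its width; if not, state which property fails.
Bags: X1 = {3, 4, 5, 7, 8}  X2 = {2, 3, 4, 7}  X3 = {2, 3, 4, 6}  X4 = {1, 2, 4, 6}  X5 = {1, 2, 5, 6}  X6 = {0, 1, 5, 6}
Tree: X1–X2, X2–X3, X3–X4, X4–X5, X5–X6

A tree decomposition must satisfy three properties: every vertex lies in some bag; for every edge, both endpoints lie together in some bag; and for every vertex, the bags containing it form a connected subtree. Here bags containing vertex 5 are not connected in the tree, so the decomposition is invalid.

No — bags containing vertex 5 are not connected in the tree.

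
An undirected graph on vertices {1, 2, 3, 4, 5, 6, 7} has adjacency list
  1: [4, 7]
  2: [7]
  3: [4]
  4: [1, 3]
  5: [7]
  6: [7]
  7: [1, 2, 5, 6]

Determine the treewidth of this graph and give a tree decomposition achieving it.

Every bag has size at most 2, so the width is 2 − 1 = 1 and tw(G) ≤ 1. Any graph with an edge has treewidth ≥ 1, and G has the edge 1–7. Hence tw(G) = 1 exactly.

Treewidth 1.
One optimal decomposition is:
Bags: B1 = {1, 7}  B2 = {6, 7}  B3 = {1, 4}  B4 = {3, 4}  B5 = {2, 7}  B6 = {5, 7}
Tree: B1–B2, B1–B3, B3–B4, B2–B5, B2–B6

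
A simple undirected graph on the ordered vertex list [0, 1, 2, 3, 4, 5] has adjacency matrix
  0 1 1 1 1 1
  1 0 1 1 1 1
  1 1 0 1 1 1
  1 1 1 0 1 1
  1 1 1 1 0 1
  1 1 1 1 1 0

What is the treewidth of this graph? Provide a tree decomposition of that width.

Treewidth 5.
One optimal decomposition is:
Bags: B1 = {0, 1, 2, 3, 4, 5}
Tree: (single bag)

A single bag containing all 6 vertices is trivially a valid decomposition of width 5. On the other hand G contains the 6-clique {0, 1, 2, 3, 4, 5}. A clique must lie in a single bag of any decomposition, so no decomposition can have width below 5. Combining the bounds, tw(G) = 5.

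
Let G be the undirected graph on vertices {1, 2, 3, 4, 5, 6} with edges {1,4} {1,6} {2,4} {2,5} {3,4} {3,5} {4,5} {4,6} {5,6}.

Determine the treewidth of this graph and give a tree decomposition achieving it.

Every bag has size at most 3, so the width is 3 − 1 = 2 and tw(G) ≤ 2. For the lower bound, the 3 vertices {1, 4, 6} are pairwise adjacent, and any tree decomposition puts a clique entirely inside one bag — forcing width ≥ 2. Hence tw(G) = 2 exactly.

Treewidth 2.
Bags: B1 = {4, 5, 6}  B2 = {1, 4, 6}  B3 = {2, 4, 5}  B4 = {3, 4, 5}
Tree: B1–B2, B1–B3, B3–B4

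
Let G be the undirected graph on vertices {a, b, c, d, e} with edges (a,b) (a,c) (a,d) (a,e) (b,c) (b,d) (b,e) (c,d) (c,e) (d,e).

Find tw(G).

A width-4 tree decomposition is:
Bags: B1 = {a, b, c, d, e}
Tree: (single bag)
With just one bag of size 5, the width is 5 − 1 = 4, so tw(G) ≤ 4. Conversely, {a, b, c, d, e} is a clique of size 5, and the vertices of any clique must share a bag in every tree decomposition; so some bag has ≥ 5 vertices and tw(G) ≥ 4. The upper and lower bounds meet at 4, so that is the treewidth.

4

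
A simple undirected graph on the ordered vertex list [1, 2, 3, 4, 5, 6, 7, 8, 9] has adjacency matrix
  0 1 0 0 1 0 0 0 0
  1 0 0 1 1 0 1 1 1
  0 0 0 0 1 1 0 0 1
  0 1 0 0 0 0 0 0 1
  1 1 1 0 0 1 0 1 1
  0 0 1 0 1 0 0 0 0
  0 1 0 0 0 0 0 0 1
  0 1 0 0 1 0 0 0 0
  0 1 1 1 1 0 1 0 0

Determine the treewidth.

2

A width-2 tree decomposition is:
Bags: B1 = {2, 5, 8}  B2 = {2, 5, 9}  B3 = {2, 4, 9}  B4 = {3, 5, 9}  B5 = {3, 5, 6}  B6 = {1, 2, 5}  B7 = {2, 7, 9}
Tree: B1–B2, B2–B3, B2–B4, B4–B5, B1–B6, B2–B7
Every bag has size at most 3, so the width is 3 − 1 = 2 and tw(G) ≤ 2. On the other hand G contains the 3-clique {2, 4, 9}. A clique must lie in a single bag of any decomposition, so no decomposition can have width below 2. Therefore the treewidth is 2.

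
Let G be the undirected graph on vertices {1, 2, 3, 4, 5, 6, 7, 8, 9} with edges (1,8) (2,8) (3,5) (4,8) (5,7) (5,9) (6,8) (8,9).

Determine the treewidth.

1

A width-1 tree decomposition is:
Bags: B1 = {5, 9}  B2 = {8, 9}  B3 = {6, 8}  B4 = {1, 8}  B5 = {2, 8}  B6 = {5, 7}  B7 = {3, 5}  B8 = {4, 8}
Tree: B1–B2, B2–B3, B3–B4, B2–B5, B1–B6, B6–B7, B5–B8
Each bag holds 2 vertices, so the decomposition has width 1, which upper-bounds the treewidth. Since G has at least one edge (e.g. 5–9), it is not an edgeless graph, so tw(G) ≥ 1. The upper and lower bounds meet at 1, so that is the treewidth.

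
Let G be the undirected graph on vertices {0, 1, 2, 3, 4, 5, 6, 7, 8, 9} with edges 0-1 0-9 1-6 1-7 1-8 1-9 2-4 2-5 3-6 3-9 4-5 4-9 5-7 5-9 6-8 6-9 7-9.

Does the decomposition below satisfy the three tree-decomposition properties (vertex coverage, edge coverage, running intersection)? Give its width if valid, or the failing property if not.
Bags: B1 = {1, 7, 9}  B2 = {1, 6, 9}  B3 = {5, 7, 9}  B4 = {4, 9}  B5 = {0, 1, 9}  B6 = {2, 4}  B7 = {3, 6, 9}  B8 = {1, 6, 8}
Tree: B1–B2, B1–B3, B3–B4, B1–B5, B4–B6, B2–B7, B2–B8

A tree decomposition must satisfy three properties: every vertex lies in some bag; for every edge, both endpoints lie together in some bag; and for every vertex, the bags containing it form a connected subtree. Here edge (5,4) lies in no bag, so the decomposition is invalid.

No — edge (5,4) lies in no bag.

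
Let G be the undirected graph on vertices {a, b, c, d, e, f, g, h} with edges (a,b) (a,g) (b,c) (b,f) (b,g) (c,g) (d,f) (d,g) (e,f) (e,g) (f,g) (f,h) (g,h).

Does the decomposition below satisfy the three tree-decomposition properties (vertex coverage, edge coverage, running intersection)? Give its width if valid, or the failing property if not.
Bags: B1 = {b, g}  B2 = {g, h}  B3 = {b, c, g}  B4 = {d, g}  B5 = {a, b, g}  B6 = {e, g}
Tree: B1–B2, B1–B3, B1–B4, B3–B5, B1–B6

A tree decomposition must satisfy three properties: every vertex lies in some bag; for every edge, both endpoints lie together in some bag; and for every vertex, the bags containing it form a connected subtree. Here vertex f appears in no bag, so the decomposition is invalid.

No — vertex f appears in no bag.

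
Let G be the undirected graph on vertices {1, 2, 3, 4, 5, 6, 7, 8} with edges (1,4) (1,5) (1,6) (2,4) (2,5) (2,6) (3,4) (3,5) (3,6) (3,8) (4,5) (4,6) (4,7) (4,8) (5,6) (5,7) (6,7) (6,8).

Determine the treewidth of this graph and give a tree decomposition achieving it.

Treewidth 3.
One optimal decomposition is:
Bags: B1 = {3, 4, 5, 6}  B2 = {3, 4, 6, 8}  B3 = {1, 4, 5, 6}  B4 = {4, 5, 6, 7}  B5 = {2, 4, 5, 6}
Tree: B1–B2, B1–B3, B3–B4, B3–B5

Each bag holds 4 vertices, so the decomposition has width 3, which upper-bounds the treewidth. Conversely, {3, 4, 6, 8} is a clique of size 4, and the vertices of any clique must share a bag in every tree decomposition; so some bag has ≥ 4 vertices and tw(G) ≥ 3. Therefore the treewidth is 3.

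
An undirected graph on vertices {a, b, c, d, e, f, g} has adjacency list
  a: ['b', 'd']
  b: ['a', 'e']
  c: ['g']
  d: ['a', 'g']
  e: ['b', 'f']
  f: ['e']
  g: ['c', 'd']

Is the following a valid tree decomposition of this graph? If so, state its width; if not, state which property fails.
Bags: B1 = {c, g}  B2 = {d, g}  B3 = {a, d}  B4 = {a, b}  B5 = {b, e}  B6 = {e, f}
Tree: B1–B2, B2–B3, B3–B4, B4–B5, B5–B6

Every vertex of G appears in some bag (union = {a, b, c, d, e, f, g}); every edge is covered by a bag; and for each vertex v the set of bags containing v is connected in the bag tree. The decomposition is therefore valid. The largest bag has 2 vertices, so the width is 1.

Yes; width 1.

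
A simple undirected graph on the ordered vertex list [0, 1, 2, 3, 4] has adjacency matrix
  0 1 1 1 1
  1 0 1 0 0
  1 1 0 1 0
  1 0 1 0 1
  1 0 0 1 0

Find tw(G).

A width-2 tree decomposition is:
Bags: B1 = {0, 2, 3}  B2 = {0, 3, 4}  B3 = {0, 1, 2}
Tree: B1–B2, B1–B3
Each bag holds 3 vertices, so the decomposition has width 2, which upper-bounds the treewidth. For the lower bound, the 3 vertices {0, 1, 2} are pairwise adjacent, and any tree decomposition puts a clique entirely inside one bag — forcing width ≥ 2. Therefore the treewidth is 2.

2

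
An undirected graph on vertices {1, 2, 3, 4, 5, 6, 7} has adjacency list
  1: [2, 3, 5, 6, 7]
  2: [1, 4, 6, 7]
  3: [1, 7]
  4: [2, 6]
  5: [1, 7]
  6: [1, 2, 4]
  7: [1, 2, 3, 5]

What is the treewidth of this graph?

2

A width-2 tree decomposition is:
Bags: B1 = {1, 3, 7}  B2 = {1, 2, 7}  B3 = {1, 5, 7}  B4 = {1, 2, 6}  B5 = {2, 4, 6}
Tree: B1–B2, B1–B3, B2–B4, B4–B5
Each bag holds 3 vertices, so the decomposition has width 2, which upper-bounds the treewidth. Conversely, {1, 2, 6} is a clique of size 3, and the vertices of any clique must share a bag in every tree decomposition; so some bag has ≥ 3 vertices and tw(G) ≥ 2. The upper and lower bounds meet at 2, so that is the treewidth.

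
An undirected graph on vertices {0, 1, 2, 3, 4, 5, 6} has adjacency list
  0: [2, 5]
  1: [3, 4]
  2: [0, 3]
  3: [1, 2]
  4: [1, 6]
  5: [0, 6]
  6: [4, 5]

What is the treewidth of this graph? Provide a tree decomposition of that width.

Treewidth 2.
Bags: B1 = {0, 2, 5}  B2 = {2, 5, 6}  B3 = {2, 4, 6}  B4 = {1, 2, 4}  B5 = {1, 2, 3}
Tree: B1–B2, B2–B3, B3–B4, B4–B5

Each bag holds 3 vertices, so the decomposition has width 2, which upper-bounds the treewidth. Since 2–0–5–6–4–1–3–2 is a cycle in G, G is not acyclic. Forests are exactly the graphs of treewidth ≤ 1, so tw(G) ≥ 2. Combining the bounds, tw(G) = 2.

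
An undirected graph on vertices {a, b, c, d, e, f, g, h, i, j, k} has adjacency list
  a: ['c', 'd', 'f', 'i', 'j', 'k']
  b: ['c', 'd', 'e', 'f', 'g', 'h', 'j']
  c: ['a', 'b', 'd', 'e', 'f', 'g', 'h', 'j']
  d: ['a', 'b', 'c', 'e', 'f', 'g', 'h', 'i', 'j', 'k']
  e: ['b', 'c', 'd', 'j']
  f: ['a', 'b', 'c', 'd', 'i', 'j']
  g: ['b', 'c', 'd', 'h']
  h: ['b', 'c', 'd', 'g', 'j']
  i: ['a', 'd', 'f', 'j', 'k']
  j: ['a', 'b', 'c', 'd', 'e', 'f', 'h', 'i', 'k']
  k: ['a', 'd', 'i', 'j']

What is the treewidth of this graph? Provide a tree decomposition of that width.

Treewidth 4.
Bags: B1 = {b, c, d, h, j}  B2 = {b, c, d, g, h}  B3 = {b, c, d, f, j}  B4 = {a, c, d, f, j}  B5 = {b, c, d, e, j}  B6 = {a, d, f, i, j}  B7 = {a, d, i, j, k}
Tree: B1–B2, B1–B3, B3–B4, B3–B5, B4–B6, B6–B7

Each bag holds 5 vertices, so the decomposition has width 4, which upper-bounds the treewidth. On the other hand G contains the 5-clique {b, c, d, g, h}. A clique must lie in a single bag of any decomposition, so no decomposition can have width below 4. Therefore the treewidth is 4.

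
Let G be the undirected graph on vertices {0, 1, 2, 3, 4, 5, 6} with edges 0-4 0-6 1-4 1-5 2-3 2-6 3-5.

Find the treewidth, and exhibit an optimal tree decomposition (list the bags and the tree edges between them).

Treewidth 2.
One such decomposition:
Bags: B1 = {0, 1, 4}  B2 = {0, 1, 6}  B3 = {1, 2, 6}  B4 = {1, 2, 3}  B5 = {1, 3, 5}
Tree: B1–B2, B2–B3, B3–B4, B4–B5

The largest bag has 3 vertices, giving width 2; this decomposition certifies tw(G) ≤ 2. For the lower bound, G contains the cycle 1–4–0–6–2–3–5–1, so G is not a forest; only forests have treewidth ≤ 1, hence tw(G) ≥ 2. The upper and lower bounds meet at 2, so that is the treewidth.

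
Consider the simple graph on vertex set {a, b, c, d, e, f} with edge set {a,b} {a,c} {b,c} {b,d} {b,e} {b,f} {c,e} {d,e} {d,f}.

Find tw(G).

A width-2 tree decomposition is:
Bags: B1 = {b, c, e}  B2 = {b, d, e}  B3 = {a, b, c}  B4 = {b, d, f}
Tree: B1–B2, B1–B3, B2–B4
Every bag has size at most 3, so the width is 3 − 1 = 2 and tw(G) ≤ 2. On the other hand G contains the 3-clique {b, d, e}. A clique must lie in a single bag of any decomposition, so no decomposition can have width below 2. Combining the bounds, tw(G) = 2.

2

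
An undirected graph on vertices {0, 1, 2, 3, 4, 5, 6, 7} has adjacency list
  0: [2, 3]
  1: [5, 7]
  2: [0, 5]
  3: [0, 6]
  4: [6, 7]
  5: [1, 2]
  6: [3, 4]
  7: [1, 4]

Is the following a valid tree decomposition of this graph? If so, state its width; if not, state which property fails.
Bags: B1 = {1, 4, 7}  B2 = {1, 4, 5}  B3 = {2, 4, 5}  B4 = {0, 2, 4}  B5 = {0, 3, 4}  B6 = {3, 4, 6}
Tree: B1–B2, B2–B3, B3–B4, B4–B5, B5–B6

Yes; width 2.

Checking the three conditions: (i) the bags cover all of {0, 1, 2, 3, 4, 5, 6, 7}; (ii) for each edge, some bag contains both endpoints; (iii) the bags containing any fixed vertex form a subtree. All hold, so the decomposition is valid with width 3 − 1 = 2.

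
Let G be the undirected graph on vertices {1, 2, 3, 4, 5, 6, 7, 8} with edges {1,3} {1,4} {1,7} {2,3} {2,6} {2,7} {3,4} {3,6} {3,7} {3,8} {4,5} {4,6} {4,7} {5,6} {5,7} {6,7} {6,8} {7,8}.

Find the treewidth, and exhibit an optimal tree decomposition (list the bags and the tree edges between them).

Each bag holds 4 vertices, so the decomposition has width 3, which upper-bounds the treewidth. For the lower bound, the 4 vertices {1, 3, 4, 7} are pairwise adjacent, and any tree decomposition puts a clique entirely inside one bag — forcing width ≥ 3. Hence tw(G) = 3 exactly.

Treewidth 3.
One optimal decomposition is:
Bags: B1 = {1, 3, 4, 7}  B2 = {3, 4, 6, 7}  B3 = {2, 3, 6, 7}  B4 = {3, 6, 7, 8}  B5 = {4, 5, 6, 7}
Tree: B1–B2, B2–B3, B3–B4, B2–B5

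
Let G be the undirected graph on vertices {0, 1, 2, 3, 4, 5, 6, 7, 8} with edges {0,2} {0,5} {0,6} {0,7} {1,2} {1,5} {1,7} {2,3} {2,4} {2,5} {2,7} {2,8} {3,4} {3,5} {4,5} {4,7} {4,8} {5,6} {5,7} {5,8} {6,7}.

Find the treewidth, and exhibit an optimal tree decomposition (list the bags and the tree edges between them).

Every bag has size at most 4, so the width is 4 − 1 = 3 and tw(G) ≤ 3. For the lower bound, the 4 vertices {0, 2, 5, 7} are pairwise adjacent, and any tree decomposition puts a clique entirely inside one bag — forcing width ≥ 3. Combining the bounds, tw(G) = 3.

Treewidth 3.
One optimal decomposition is:
Bags: B1 = {2, 3, 4, 5}  B2 = {2, 4, 5, 7}  B3 = {0, 2, 5, 7}  B4 = {0, 5, 6, 7}  B5 = {1, 2, 5, 7}  B6 = {2, 4, 5, 8}
Tree: B1–B2, B2–B3, B3–B4, B2–B5, B1–B6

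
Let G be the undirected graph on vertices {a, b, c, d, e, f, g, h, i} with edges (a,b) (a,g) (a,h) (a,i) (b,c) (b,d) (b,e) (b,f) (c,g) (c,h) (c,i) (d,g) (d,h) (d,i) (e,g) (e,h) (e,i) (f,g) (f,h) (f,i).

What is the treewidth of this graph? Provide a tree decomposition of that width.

Each bag holds 5 vertices, so the decomposition has width 4, which upper-bounds the treewidth. For the lower bound: the 5 vertex sets {f,g}, {c,h}, {b,d}, {i}, {e} are disjoint, each induces a connected subgraph, and every pair is joined by at least one edge of G. Contracting each set to a single vertex therefore yields K_{5} as a minor, and since treewidth is minor-monotone, tw(G) ≥ tw(K_{5}) = 4. Hence tw(G) = 4 exactly.

Treewidth 4.
Bags: B1 = {b, f, g, h, i}  B2 = {b, c, g, h, i}  B3 = {b, d, g, h, i}  B4 = {b, e, g, h, i}  B5 = {a, b, g, h, i}
Tree: B1–B2, B2–B3, B3–B4, B4–B5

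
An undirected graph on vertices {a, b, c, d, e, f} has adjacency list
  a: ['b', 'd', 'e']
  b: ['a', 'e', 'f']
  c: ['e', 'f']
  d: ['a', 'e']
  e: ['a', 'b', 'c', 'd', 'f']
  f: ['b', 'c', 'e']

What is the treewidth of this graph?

A width-2 tree decomposition is:
Bags: B1 = {a, b, e}  B2 = {b, e, f}  B3 = {a, d, e}  B4 = {c, e, f}
Tree: B1–B2, B1–B3, B2–B4
The largest bag has 3 vertices, giving width 2; this decomposition certifies tw(G) ≤ 2. Conversely, {a, d, e} is a clique of size 3, and the vertices of any clique must share a bag in every tree decomposition; so some bag has ≥ 3 vertices and tw(G) ≥ 2. The upper and lower bounds meet at 2, so that is the treewidth.

2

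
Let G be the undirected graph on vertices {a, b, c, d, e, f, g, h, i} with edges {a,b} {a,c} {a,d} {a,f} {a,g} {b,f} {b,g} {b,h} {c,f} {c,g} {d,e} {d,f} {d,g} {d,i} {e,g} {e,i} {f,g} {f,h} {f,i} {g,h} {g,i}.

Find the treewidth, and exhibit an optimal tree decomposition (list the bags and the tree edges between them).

Treewidth 3.
One optimal decomposition is:
Bags: B1 = {a, d, f, g}  B2 = {d, f, g, i}  B3 = {d, e, g, i}  B4 = {a, c, f, g}  B5 = {a, b, f, g}  B6 = {b, f, g, h}
Tree: B1–B2, B2–B3, B1–B4, B1–B5, B5–B6

Each bag holds 4 vertices, so the decomposition has width 3, which upper-bounds the treewidth. For the lower bound, the 4 vertices {d, e, g, i} are pairwise adjacent, and any tree decomposition puts a clique entirely inside one bag — forcing width ≥ 3. Therefore the treewidth is 3.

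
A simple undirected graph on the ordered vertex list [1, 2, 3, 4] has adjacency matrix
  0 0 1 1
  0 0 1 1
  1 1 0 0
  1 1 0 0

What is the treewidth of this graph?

A width-2 tree decomposition is:
Bags: B1 = {1, 2, 4}  B2 = {1, 2, 3}
Tree: B1–B2
Every bag has size at most 3, so the width is 3 − 1 = 2 and tw(G) ≤ 2. For the lower bound, G contains the cycle 2–4–1–3–2, so G is not a forest; only forests have treewidth ≤ 1, hence tw(G) ≥ 2. Therefore the treewidth is 2.

2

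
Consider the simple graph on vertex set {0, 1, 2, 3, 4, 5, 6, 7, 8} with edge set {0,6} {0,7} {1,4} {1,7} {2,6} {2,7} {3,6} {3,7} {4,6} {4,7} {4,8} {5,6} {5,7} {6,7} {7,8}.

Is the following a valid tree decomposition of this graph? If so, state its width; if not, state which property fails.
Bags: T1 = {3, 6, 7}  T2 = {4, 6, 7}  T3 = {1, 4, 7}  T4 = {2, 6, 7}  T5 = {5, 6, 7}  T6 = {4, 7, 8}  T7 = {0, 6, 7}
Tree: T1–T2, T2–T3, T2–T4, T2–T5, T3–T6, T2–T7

Yes; width 2.

Vertex coverage: the bags together contain {0, 1, 2, 3, 4, 5, 6, 7, 8}, the full vertex set. Edge coverage: each edge of G has both endpoints in at least one bag. Running intersection: for every vertex, the bags containing it form a connected subtree. All three properties hold, so this is a valid tree decomposition of width max|bag| − 1 = 2, and hence tw(G) ≤ 2.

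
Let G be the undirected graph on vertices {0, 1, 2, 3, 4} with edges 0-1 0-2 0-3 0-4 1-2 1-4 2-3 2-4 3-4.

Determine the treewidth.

3

A width-3 tree decomposition is:
Bags: B1 = {0, 1, 2, 4}  B2 = {0, 2, 3, 4}
Tree: B1–B2
Each bag holds 4 vertices, so the decomposition has width 3, which upper-bounds the treewidth. Conversely, {0, 1, 2, 4} is a clique of size 4, and the vertices of any clique must share a bag in every tree decomposition; so some bag has ≥ 4 vertices and tw(G) ≥ 3. Combining the bounds, tw(G) = 3.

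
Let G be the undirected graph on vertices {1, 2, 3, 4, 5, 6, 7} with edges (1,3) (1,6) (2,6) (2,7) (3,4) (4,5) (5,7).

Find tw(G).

A width-2 tree decomposition is:
Bags: B1 = {4, 5, 7}  B2 = {2, 4, 7}  B3 = {2, 4, 6}  B4 = {1, 4, 6}  B5 = {1, 3, 4}
Tree: B1–B2, B2–B3, B3–B4, B4–B5
Every bag has size at most 3, so the width is 3 − 1 = 2 and tw(G) ≤ 2. Since 4–5–7–2–6–1–3–4 is a cycle in G, G is not acyclic. Forests are exactly the graphs of treewidth ≤ 1, so tw(G) ≥ 2. Combining the bounds, tw(G) = 2.

2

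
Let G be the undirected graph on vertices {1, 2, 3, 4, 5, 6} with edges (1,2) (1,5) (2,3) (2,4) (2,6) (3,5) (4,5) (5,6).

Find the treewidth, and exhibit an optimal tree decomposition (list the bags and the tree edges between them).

Treewidth 2.
Bags: B1 = {2, 4, 5}  B2 = {1, 2, 5}  B3 = {2, 5, 6}  B4 = {2, 3, 5}
Tree: B1–B2, B2–B3, B3–B4

Every bag has size at most 3, so the width is 3 − 1 = 2 and tw(G) ≤ 2. Since 5–4–2–1–5 is a cycle in G, G is not acyclic. Forests are exactly the graphs of treewidth ≤ 1, so tw(G) ≥ 2. Therefore the treewidth is 2.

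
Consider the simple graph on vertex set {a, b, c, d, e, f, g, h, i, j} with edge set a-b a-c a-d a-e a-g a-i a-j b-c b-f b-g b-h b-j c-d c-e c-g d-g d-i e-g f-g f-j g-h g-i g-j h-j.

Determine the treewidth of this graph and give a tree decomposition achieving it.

The largest bag has 4 vertices, giving width 3; this decomposition certifies tw(G) ≤ 3. For the lower bound, the 4 vertices {a, b, g, j} are pairwise adjacent, and any tree decomposition puts a clique entirely inside one bag — forcing width ≥ 3. Therefore the treewidth is 3.

Treewidth 3.
Bags: B1 = {a, b, g, j}  B2 = {a, b, c, g}  B3 = {b, f, g, j}  B4 = {a, c, d, g}  B5 = {b, g, h, j}  B6 = {a, d, g, i}  B7 = {a, c, e, g}
Tree: B1–B2, B1–B3, B2–B4, B1–B5, B4–B6, B2–B7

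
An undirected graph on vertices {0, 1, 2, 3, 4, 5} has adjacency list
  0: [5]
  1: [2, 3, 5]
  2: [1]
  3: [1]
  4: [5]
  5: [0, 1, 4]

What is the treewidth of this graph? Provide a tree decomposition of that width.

Treewidth 1.
One optimal decomposition is:
Bags: B1 = {0, 5}  B2 = {1, 5}  B3 = {1, 2}  B4 = {1, 3}  B5 = {4, 5}
Tree: B1–B2, B2–B3, B3–B4, B2–B5

Each bag holds 2 vertices, so the decomposition has width 1, which upper-bounds the treewidth. Since G has at least one edge (e.g. 0–5), it is not an edgeless graph, so tw(G) ≥ 1. Hence tw(G) = 1 exactly.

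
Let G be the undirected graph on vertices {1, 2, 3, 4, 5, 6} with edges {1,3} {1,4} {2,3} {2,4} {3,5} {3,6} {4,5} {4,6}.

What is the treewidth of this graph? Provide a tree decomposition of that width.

Treewidth 2.
Bags: B1 = {2, 3, 4}  B2 = {3, 4, 6}  B3 = {1, 3, 4}  B4 = {3, 4, 5}
Tree: B1–B2, B2–B3, B3–B4

The largest bag has 3 vertices, giving width 2; this decomposition certifies tw(G) ≤ 2. The edges 4–2–3–6–4 form a cycle, so G is not a tree and its treewidth is at least 2. Hence tw(G) = 2 exactly.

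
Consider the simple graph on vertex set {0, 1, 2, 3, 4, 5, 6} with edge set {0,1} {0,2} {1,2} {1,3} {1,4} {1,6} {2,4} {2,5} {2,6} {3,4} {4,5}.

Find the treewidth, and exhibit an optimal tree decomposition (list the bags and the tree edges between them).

Each bag holds 3 vertices, so the decomposition has width 2, which upper-bounds the treewidth. On the other hand G contains the 3-clique {0, 1, 2}. A clique must lie in a single bag of any decomposition, so no decomposition can have width below 2. Therefore the treewidth is 2.

Treewidth 2.
One optimal decomposition is:
Bags: B1 = {0, 1, 2}  B2 = {1, 2, 6}  B3 = {1, 2, 4}  B4 = {1, 3, 4}  B5 = {2, 4, 5}
Tree: B1–B2, B2–B3, B3–B4, B3–B5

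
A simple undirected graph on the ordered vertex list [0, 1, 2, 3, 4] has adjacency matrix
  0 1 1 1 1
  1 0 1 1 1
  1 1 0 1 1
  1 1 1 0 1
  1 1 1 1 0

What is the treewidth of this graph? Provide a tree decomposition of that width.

Treewidth 4.
One optimal decomposition is:
Bags: B1 = {0, 1, 2, 3, 4}
Tree: (single bag)

With just one bag of size 5, the width is 5 − 1 = 4, so tw(G) ≤ 4. On the other hand G contains the 5-clique {0, 1, 2, 3, 4}. A clique must lie in a single bag of any decomposition, so no decomposition can have width below 4. Therefore the treewidth is 4.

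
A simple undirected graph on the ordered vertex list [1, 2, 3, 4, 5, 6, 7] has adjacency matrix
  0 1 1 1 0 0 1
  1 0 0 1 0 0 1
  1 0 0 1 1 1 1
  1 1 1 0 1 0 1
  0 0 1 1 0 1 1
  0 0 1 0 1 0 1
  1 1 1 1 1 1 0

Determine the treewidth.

A width-3 tree decomposition is:
Bags: B1 = {1, 3, 4, 7}  B2 = {1, 2, 4, 7}  B3 = {3, 4, 5, 7}  B4 = {3, 5, 6, 7}
Tree: B1–B2, B1–B3, B3–B4
The largest bag has 4 vertices, giving width 3; this decomposition certifies tw(G) ≤ 3. For the lower bound, the 4 vertices {1, 2, 4, 7} are pairwise adjacent, and any tree decomposition puts a clique entirely inside one bag — forcing width ≥ 3. Hence tw(G) = 3 exactly.

3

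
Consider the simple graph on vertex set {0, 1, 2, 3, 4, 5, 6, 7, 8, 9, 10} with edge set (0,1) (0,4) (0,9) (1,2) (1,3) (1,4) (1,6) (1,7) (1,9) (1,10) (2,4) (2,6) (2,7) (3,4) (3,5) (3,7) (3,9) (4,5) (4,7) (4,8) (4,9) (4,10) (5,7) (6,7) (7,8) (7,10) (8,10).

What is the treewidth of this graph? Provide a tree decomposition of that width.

Treewidth 3.
Bags: B1 = {1, 3, 4, 9}  B2 = {1, 3, 4, 7}  B3 = {1, 2, 4, 7}  B4 = {1, 2, 6, 7}  B5 = {1, 4, 7, 10}  B6 = {4, 7, 8, 10}  B7 = {3, 4, 5, 7}  B8 = {0, 1, 4, 9}
Tree: B1–B2, B2–B3, B3–B4, B2–B5, B5–B6, B2–B7, B1–B8

Every bag has size at most 4, so the width is 4 − 1 = 3 and tw(G) ≤ 3. On the other hand G contains the 4-clique {4, 7, 8, 10}. A clique must lie in a single bag of any decomposition, so no decomposition can have width below 3. Therefore the treewidth is 3.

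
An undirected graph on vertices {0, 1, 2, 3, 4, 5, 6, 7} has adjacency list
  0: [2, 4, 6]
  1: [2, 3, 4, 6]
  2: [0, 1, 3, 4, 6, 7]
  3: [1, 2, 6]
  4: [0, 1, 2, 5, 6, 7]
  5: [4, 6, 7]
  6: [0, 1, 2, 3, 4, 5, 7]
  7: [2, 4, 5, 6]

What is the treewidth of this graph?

A width-3 tree decomposition is:
Bags: B1 = {1, 2, 3, 6}  B2 = {1, 2, 4, 6}  B3 = {0, 2, 4, 6}  B4 = {2, 4, 6, 7}  B5 = {4, 5, 6, 7}
Tree: B1–B2, B2–B3, B3–B4, B4–B5
The largest bag has 4 vertices, giving width 3; this decomposition certifies tw(G) ≤ 3. For the lower bound, the 4 vertices {1, 2, 3, 6} are pairwise adjacent, and any tree decomposition puts a clique entirely inside one bag — forcing width ≥ 3. Hence tw(G) = 3 exactly.

3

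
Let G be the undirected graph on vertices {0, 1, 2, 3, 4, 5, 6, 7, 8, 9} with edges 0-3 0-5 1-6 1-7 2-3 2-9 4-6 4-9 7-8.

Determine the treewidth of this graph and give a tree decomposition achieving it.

Treewidth 1.
Bags: B1 = {0, 5}  B2 = {0, 3}  B3 = {2, 3}  B4 = {2, 9}  B5 = {4, 9}  B6 = {4, 6}  B7 = {1, 6}  B8 = {1, 7}  B9 = {7, 8}
Tree: B1–B2, B2–B3, B3–B4, B4–B5, B5–B6, B6–B7, B7–B8, B8–B9

The largest bag has 2 vertices, giving width 1; this decomposition certifies tw(G) ≤ 1. G has an edge, so its treewidth is at least 1. Hence tw(G) = 1 exactly.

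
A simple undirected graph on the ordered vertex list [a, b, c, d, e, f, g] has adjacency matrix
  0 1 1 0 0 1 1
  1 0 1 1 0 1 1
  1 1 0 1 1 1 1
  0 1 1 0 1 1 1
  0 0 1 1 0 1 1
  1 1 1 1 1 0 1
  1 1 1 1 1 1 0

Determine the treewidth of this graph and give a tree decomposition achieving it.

Each bag holds 5 vertices, so the decomposition has width 4, which upper-bounds the treewidth. Conversely, {c, d, e, f, g} is a clique of size 5, and the vertices of any clique must share a bag in every tree decomposition; so some bag has ≥ 5 vertices and tw(G) ≥ 4. Therefore the treewidth is 4.

Treewidth 4.
One such decomposition:
Bags: B1 = {b, c, d, f, g}  B2 = {c, d, e, f, g}  B3 = {a, b, c, f, g}
Tree: B1–B2, B1–B3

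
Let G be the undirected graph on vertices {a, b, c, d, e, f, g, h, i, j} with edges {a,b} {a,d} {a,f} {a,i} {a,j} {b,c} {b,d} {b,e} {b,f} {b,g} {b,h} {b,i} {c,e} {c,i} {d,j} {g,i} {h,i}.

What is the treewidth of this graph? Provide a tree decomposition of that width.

Treewidth 2.
One such decomposition:
Bags: B1 = {a, b, d}  B2 = {a, b, i}  B3 = {a, d, j}  B4 = {b, c, i}  B5 = {b, h, i}  B6 = {b, g, i}  B7 = {b, c, e}  B8 = {a, b, f}
Tree: B1–B2, B1–B3, B2–B4, B2–B5, B2–B6, B4–B7, B2–B8

Each bag holds 3 vertices, so the decomposition has width 2, which upper-bounds the treewidth. On the other hand G contains the 3-clique {a, d, j}. A clique must lie in a single bag of any decomposition, so no decomposition can have width below 2. Therefore the treewidth is 2.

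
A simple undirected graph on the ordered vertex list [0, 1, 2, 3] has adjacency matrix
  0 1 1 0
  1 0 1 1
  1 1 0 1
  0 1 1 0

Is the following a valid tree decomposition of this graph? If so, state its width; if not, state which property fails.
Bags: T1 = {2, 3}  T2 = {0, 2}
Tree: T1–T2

A tree decomposition must satisfy three properties: every vertex lies in some bag; for every edge, both endpoints lie together in some bag; and for every vertex, the bags containing it form a connected subtree. Here vertex 1 appears in no bag, so the decomposition is invalid.

No — vertex 1 appears in no bag.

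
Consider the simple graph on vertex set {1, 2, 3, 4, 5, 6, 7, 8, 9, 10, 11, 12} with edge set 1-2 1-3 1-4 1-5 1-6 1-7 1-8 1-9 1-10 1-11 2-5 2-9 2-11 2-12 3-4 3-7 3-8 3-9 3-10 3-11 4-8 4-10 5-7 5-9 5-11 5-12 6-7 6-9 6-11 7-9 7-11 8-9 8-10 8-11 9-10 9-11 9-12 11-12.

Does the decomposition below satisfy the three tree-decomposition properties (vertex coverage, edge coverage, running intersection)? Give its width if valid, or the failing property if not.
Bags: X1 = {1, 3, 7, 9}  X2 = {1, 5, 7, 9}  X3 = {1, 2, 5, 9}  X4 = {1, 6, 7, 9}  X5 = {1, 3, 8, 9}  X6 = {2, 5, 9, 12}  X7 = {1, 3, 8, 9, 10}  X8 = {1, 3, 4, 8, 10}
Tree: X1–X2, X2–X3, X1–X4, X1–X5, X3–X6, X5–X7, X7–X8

A tree decomposition must satisfy three properties: every vertex lies in some bag; for every edge, both endpoints lie together in some bag; and for every vertex, the bags containing it form a connected subtree. Here vertex 11 appears in no bag, so the decomposition is invalid.

No — vertex 11 appears in no bag.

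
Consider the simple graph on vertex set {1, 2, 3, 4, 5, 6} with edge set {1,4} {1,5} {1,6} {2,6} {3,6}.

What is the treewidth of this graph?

A width-1 tree decomposition is:
Bags: B1 = {1, 5}  B2 = {1, 6}  B3 = {1, 4}  B4 = {2, 6}  B5 = {3, 6}
Tree: B1–B2, B2–B3, B2–B4, B2–B5
Every bag has size at most 2, so the width is 2 − 1 = 1 and tw(G) ≤ 1. G has an edge, so its treewidth is at least 1. The upper and lower bounds meet at 1, so that is the treewidth.

1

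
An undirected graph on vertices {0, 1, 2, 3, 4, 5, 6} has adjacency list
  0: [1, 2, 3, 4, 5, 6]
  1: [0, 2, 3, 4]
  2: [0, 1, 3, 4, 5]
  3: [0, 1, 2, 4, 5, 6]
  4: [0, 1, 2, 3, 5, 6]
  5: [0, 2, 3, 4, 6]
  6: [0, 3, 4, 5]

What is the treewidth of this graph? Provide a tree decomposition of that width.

Each bag holds 5 vertices, so the decomposition has width 4, which upper-bounds the treewidth. Conversely, {0, 1, 2, 3, 4} is a clique of size 5, and the vertices of any clique must share a bag in every tree decomposition; so some bag has ≥ 5 vertices and tw(G) ≥ 4. Combining the bounds, tw(G) = 4.

Treewidth 4.
Bags: B1 = {0, 2, 3, 4, 5}  B2 = {0, 3, 4, 5, 6}  B3 = {0, 1, 2, 3, 4}
Tree: B1–B2, B1–B3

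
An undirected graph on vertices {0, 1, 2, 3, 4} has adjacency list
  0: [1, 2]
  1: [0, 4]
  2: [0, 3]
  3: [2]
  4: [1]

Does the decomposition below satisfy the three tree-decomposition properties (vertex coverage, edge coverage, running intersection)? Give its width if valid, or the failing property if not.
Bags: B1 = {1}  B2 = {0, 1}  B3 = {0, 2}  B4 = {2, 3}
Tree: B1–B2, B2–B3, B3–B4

A tree decomposition must satisfy three properties: every vertex lies in some bag; for every edge, both endpoints lie together in some bag; and for every vertex, the bags containing it form a connected subtree. Here vertex 4 appears in no bag, so the decomposition is invalid.

No — vertex 4 appears in no bag.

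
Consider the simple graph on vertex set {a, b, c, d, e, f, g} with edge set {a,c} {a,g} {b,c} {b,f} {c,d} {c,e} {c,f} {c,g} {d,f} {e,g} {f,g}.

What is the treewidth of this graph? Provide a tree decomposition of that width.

Every bag has size at most 3, so the width is 3 − 1 = 2 and tw(G) ≤ 2. On the other hand G contains the 3-clique {a, c, g}. A clique must lie in a single bag of any decomposition, so no decomposition can have width below 2. Hence tw(G) = 2 exactly.

Treewidth 2.
One such decomposition:
Bags: B1 = {c, e, g}  B2 = {a, c, g}  B3 = {c, f, g}  B4 = {b, c, f}  B5 = {c, d, f}
Tree: B1–B2, B1–B3, B3–B4, B3–B5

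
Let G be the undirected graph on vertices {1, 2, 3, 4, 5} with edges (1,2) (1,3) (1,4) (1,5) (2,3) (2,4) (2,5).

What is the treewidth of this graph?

A width-2 tree decomposition is:
Bags: B1 = {1, 2, 4}  B2 = {1, 2, 3}  B3 = {1, 2, 5}
Tree: B1–B2, B2–B3
Each bag holds 3 vertices, so the decomposition has width 2, which upper-bounds the treewidth. On the other hand G contains the 3-clique {1, 2, 3}. A clique must lie in a single bag of any decomposition, so no decomposition can have width below 2. Therefore the treewidth is 2.

2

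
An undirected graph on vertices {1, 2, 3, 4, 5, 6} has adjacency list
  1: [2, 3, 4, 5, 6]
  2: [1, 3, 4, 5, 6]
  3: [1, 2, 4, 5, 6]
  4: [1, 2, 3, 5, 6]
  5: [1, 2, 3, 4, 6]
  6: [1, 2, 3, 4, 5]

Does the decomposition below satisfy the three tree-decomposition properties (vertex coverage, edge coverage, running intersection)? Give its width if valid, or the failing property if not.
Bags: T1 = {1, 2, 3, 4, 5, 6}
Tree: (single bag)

Yes; width 5.

Every vertex of G appears in some bag (union = {1, 2, 3, 4, 5, 6}); every edge is covered by a bag; and for each vertex v the set of bags containing v is connected in the bag tree. The decomposition is therefore valid. The largest bag has 6 vertices, so the width is 5.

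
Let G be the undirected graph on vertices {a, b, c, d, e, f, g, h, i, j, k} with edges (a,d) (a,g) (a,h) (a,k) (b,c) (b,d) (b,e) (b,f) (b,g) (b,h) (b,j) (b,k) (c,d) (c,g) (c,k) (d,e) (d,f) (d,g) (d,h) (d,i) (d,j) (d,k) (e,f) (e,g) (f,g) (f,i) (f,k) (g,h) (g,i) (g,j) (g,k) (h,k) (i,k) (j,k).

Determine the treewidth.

4

A width-4 tree decomposition is:
Bags: B1 = {b, d, e, f, g}  B2 = {b, d, f, g, k}  B3 = {b, d, g, h, k}  B4 = {b, c, d, g, k}  B5 = {b, d, g, j, k}  B6 = {d, f, g, i, k}  B7 = {a, d, g, h, k}
Tree: B1–B2, B2–B3, B3–B4, B2–B5, B2–B6, B3–B7
Every bag has size at most 5, so the width is 5 − 1 = 4 and tw(G) ≤ 4. On the other hand G contains the 5-clique {b, d, e, f, g}. A clique must lie in a single bag of any decomposition, so no decomposition can have width below 4. Combining the bounds, tw(G) = 4.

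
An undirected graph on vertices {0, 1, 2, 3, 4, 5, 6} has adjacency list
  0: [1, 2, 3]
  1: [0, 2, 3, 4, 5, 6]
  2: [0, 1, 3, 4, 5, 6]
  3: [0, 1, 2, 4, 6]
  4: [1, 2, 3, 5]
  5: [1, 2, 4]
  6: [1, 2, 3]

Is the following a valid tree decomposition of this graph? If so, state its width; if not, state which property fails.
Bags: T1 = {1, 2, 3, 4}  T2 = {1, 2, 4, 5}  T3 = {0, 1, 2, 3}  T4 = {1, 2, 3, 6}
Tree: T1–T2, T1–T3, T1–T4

Every vertex of G appears in some bag (union = {0, 1, 2, 3, 4, 5, 6}); every edge is covered by a bag; and for each vertex v the set of bags containing v is connected in the bag tree. The decomposition is therefore valid. The largest bag has 4 vertices, so the width is 3.

Yes; width 3.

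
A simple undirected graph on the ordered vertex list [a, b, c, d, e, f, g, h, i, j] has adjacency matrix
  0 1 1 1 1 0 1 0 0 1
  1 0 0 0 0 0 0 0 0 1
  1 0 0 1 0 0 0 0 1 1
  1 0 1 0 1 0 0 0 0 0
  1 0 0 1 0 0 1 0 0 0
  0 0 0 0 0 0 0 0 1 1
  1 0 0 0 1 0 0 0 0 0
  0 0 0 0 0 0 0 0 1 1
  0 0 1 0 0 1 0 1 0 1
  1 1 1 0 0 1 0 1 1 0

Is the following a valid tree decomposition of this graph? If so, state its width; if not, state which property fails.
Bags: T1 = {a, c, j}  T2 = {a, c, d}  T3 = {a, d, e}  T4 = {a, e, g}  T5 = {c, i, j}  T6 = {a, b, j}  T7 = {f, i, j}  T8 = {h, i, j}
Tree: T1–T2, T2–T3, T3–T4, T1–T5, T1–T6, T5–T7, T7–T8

Yes; width 2.

Vertex coverage: the bags together contain {a, b, c, d, e, f, g, h, i, j}, the full vertex set. Edge coverage: each edge of G has both endpoints in at least one bag. Running intersection: for every vertex, the bags containing it form a connected subtree. All three properties hold, so this is a valid tree decomposition of width max|bag| − 1 = 2, and hence tw(G) ≤ 2.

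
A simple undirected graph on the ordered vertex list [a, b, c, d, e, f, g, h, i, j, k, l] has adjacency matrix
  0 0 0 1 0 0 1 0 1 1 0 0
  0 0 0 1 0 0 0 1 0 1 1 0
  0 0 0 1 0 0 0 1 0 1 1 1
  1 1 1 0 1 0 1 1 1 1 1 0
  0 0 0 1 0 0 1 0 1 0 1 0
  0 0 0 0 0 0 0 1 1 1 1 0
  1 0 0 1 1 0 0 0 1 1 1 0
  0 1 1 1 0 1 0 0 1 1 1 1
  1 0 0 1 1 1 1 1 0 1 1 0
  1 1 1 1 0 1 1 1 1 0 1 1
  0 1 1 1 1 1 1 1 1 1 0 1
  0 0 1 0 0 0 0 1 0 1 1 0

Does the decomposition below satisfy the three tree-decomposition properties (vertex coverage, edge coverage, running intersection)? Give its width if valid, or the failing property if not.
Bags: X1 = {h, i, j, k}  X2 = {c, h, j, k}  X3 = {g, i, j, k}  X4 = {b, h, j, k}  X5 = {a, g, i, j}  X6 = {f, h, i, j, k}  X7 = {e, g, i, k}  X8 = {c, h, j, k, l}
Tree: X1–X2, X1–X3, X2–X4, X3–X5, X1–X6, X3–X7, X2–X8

No — vertex d appears in no bag.

A tree decomposition must satisfy three properties: every vertex lies in some bag; for every edge, both endpoints lie together in some bag; and for every vertex, the bags containing it form a connected subtree. Here vertex d appears in no bag, so the decomposition is invalid.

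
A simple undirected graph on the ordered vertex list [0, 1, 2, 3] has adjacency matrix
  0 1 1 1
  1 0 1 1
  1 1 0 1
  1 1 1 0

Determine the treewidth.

A width-3 tree decomposition is:
Bags: B1 = {0, 1, 2, 3}
Tree: (single bag)
A single bag containing all 4 vertices is trivially a valid decomposition of width 3. On the other hand G contains the 4-clique {0, 1, 2, 3}. A clique must lie in a single bag of any decomposition, so no decomposition can have width below 3. Combining the bounds, tw(G) = 3.

3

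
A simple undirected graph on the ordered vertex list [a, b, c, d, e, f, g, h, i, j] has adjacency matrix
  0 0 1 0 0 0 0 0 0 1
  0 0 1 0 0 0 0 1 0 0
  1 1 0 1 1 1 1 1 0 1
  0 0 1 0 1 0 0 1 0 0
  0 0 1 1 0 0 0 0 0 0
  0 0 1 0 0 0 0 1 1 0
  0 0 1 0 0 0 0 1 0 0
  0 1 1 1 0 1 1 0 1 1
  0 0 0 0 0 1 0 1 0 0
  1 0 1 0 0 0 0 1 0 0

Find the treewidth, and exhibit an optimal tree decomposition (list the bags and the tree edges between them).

Treewidth 2.
One optimal decomposition is:
Bags: B1 = {c, d, h}  B2 = {c, h, j}  B3 = {c, f, h}  B4 = {a, c, j}  B5 = {c, d, e}  B6 = {c, g, h}  B7 = {f, h, i}  B8 = {b, c, h}
Tree: B1–B2, B2–B3, B2–B4, B1–B5, B3–B6, B3–B7, B6–B8

Each bag holds 3 vertices, so the decomposition has width 2, which upper-bounds the treewidth. On the other hand G contains the 3-clique {c, d, e}. A clique must lie in a single bag of any decomposition, so no decomposition can have width below 2. Therefore the treewidth is 2.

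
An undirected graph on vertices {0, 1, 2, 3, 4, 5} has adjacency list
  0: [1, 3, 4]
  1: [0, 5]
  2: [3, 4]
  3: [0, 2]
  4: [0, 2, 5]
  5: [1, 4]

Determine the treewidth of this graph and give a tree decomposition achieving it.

Treewidth 2.
Bags: B1 = {0, 1, 5}  B2 = {0, 4, 5}  B3 = {0, 3, 4}  B4 = {2, 3, 4}
Tree: B1–B2, B2–B3, B3–B4

Each bag holds 3 vertices, so the decomposition has width 2, which upper-bounds the treewidth. The edges 1–5–4–0–1 form a cycle, so G is not a tree and its treewidth is at least 2. Hence tw(G) = 2 exactly.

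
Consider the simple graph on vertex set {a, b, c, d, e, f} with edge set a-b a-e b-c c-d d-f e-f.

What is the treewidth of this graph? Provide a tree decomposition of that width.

Treewidth 2.
One optimal decomposition is:
Bags: B1 = {a, e, f}  B2 = {a, d, f}  B3 = {a, c, d}  B4 = {a, b, c}
Tree: B1–B2, B2–B3, B3–B4

The largest bag has 3 vertices, giving width 2; this decomposition certifies tw(G) ≤ 2. Since a–e–f–d–c–b–a is a cycle in G, G is not acyclic. Forests are exactly the graphs of treewidth ≤ 1, so tw(G) ≥ 2. Therefore the treewidth is 2.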